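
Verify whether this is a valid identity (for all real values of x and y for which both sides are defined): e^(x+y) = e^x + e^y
No, this is NOT an identity.

Claim: e^(x+y) = e^x + e^y.
Test a specific point where both sides are defined: x = -1, y = 4.
LHS = e^(x+y) ≈ 20.0855
RHS = e^x + e^y ≈ 54.9660
Since 20.0855 ≠ 54.9660, the equation fails at this point, so it cannot hold for all real values of x and y for which both sides are defined.
The correct rule is e^(x+y) = e^x · e^y (a product, not a sum).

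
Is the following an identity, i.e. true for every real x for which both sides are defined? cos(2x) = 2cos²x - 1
Claim: cos(2x) = 2cos²x - 1.
Reasoning: cos(2x) = cos²x - sin²x. Replace sin²x by 1 - cos²x: cos²x - (1 - cos²x) = 2cos²x - 1.
So the two sides agree for every real x for which both sides are defined.

Conclusion: Yes, this is an identity.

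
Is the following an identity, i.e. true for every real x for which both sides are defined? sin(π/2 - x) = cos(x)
Yes, this is an identity.

Claim: sin(π/2 - x) = cos(x).
Reasoning: Use sin(u - v) = sin(u)cos(v) - cos(u)sin(v) with u = π/2, v = x: sin(π/2)cos(x) - cos(π/2)sin(x) = 1·cos(x) - 0·sin(x) = cos(x).
So the two sides agree for every real x for which both sides are defined.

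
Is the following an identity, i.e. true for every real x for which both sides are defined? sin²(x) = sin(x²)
No, this is NOT an identity.

Claim: sin²(x) = sin(x²).
Test a specific point where both sides are defined: x = 2π/3.
LHS = sin²(x) ≈ 0.7500
RHS = sin(x²) ≈ -0.9474
Since 0.7500 ≠ -0.9474, the equation fails at this point, so it cannot hold for every real x for which both sides are defined.
sin²(x) means (sin x)², squaring the output; sin(x²) squares the input. These are different functions.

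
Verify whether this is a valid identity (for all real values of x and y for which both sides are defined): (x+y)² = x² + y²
No, this is NOT an identity.

Claim: (x+y)² = x² + y².
Test a specific point where both sides are defined: x = 4, y = 3.
LHS = (x+y)² ≈ 49.0000
RHS = x² + y² ≈ 25.0000
Since 49.0000 ≠ 25.0000, the equation fails at this point, so it cannot hold for all real values of x and y for which both sides are defined.
The correct expansion is (x+y)² = x² + 2xy + y²; the cross term 2xy is missing.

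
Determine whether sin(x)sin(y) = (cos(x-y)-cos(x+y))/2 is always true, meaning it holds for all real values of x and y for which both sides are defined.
Claim: sin(x)sin(y) = (cos(x-y)-cos(x+y))/2.
Reasoning: cos(x-y) = cos(x)cos(y) + sin(x)sin(y) and cos(x+y) = cos(x)cos(y) - sin(x)sin(y). Subtracting, cos(x-y) - cos(x+y) = 2sin(x)sin(y); divide by 2.
So the two sides agree for all real values of x and y for which both sides are defined.

Conclusion: Yes, this is an identity.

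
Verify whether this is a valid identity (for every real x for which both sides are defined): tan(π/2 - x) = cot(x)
Claim: tan(π/2 - x) = cot(x).
Reasoning: tan(π/2 - x) = sin(π/2 - x)/cos(π/2 - x) = cos(x)/sin(x) = cot(x), using the cofunction identities sin(π/2 - x) = cos(x) and cos(π/2 - x) = sin(x).
So the two sides agree for every real x for which both sides are defined.

Conclusion: Yes, this is an identity.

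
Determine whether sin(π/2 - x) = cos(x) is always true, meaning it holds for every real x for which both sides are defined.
Claim: sin(π/2 - x) = cos(x).
Reasoning: Use sin(u - v) = sin(u)cos(v) - cos(u)sin(v) with u = π/2, v = x: sin(π/2)cos(x) - cos(π/2)sin(x) = 1·cos(x) - 0·sin(x) = cos(x).
So the two sides agree for every real x for which both sides are defined.

Conclusion: Yes, this is an identity.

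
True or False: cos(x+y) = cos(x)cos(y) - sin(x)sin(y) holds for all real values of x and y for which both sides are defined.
Claim: cos(x+y) = cos(x)cos(y) - sin(x)sin(y).
Reasoning: By Euler's formula e^(i(x+y)) = e^(ix)·e^(iy) = (cos x + i·sin x)(cos y + i·sin y). The real part of the left side is cos(x+y); the real part of the product is cos(x)cos(y) - sin(x)sin(y) (since i·i = -1).
So the two sides agree for all real values of x and y for which both sides are defined.

Conclusion: True.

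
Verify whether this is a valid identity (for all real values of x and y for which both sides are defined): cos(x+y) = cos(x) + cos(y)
Claim: cos(x+y) = cos(x) + cos(y).
Test a specific point where both sides are defined: x = π/4, y = π/2.
LHS = cos(x+y) ≈ -0.7071
RHS = cos(x) + cos(y) ≈ 0.7071
Since -0.7071 ≠ 0.7071, the equation fails at this point, so it cannot hold for all real values of x and y for which both sides are defined.
The correct expansion is cos(x+y) = cos(x)cos(y) - sin(x)sin(y); cosine is not additive.

Conclusion: No, this is NOT an identity.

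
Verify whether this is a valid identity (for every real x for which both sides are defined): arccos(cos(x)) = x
No, this is NOT an identity.

Claim: arccos(cos(x)) = x.
Test a specific point where both sides are defined: x = -π/3.
LHS = arccos(cos(x)) ≈ 1.0472
RHS = x ≈ -1.0472
Since 1.0472 ≠ -1.0472, the equation fails at this point, so it cannot hold for every real x for which both sides are defined.
arccos only returns values in [0, π], so arccos(cos(x)) = x holds only for x in that interval, not for all real x.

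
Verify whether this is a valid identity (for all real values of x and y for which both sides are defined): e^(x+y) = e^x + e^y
Claim: e^(x+y) = e^x + e^y.
Test a specific point where both sides are defined: x = 1/2, y = -2.
LHS = e^(x+y) ≈ 0.2231
RHS = e^x + e^y ≈ 1.7841
Since 0.2231 ≠ 1.7841, the equation fails at this point, so it cannot hold for all real values of x and y for which both sides are defined.
The correct rule is e^(x+y) = e^x · e^y (a product, not a sum).

Conclusion: No, this is NOT an identity.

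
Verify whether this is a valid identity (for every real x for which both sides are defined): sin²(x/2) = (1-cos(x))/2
Yes, this is an identity.

Claim: sin²(x/2) = (1-cos(x))/2.
Reasoning: Use cos(2θ) = 1 - 2sin²θ with θ = x/2: cos(x) = 1 - 2sin²(x/2). Solving for sin²(x/2) gives (1 - cos(x))/2.
So the two sides agree for every real x for which both sides are defined.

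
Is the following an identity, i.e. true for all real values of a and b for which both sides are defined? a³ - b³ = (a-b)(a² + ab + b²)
Yes, this is an identity.

Claim: a³ - b³ = (a-b)(a² + ab + b²).
Reasoning: Expand the right side: (a-b)(a² + ab + b²) = a³ + a²b + ab² - a²b - ab² - b³ = a³ - b³ (the middle terms cancel in pairs).
So the two sides agree for all real values of a and b for which both sides are defined.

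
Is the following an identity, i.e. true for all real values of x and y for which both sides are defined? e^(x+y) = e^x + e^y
No, this is NOT an identity.

Claim: e^(x+y) = e^x + e^y.
Test a specific point where both sides are defined: x = -3, y = 1/2.
LHS = e^(x+y) ≈ 0.0821
RHS = e^x + e^y ≈ 1.6985
Since 0.0821 ≠ 1.6985, the equation fails at this point, so it cannot hold for all real values of x and y for which both sides are defined.
The correct rule is e^(x+y) = e^x · e^y (a product, not a sum).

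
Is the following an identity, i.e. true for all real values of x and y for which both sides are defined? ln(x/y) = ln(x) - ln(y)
Yes, this is an identity.

Claim: ln(x/y) = ln(x) - ln(y).
Reasoning: Both sides are simultaneously defined only when x, y > 0. Write x = e^p, y = e^q. Then x/y = e^(p-q), so ln(x/y) = p - q = ln(x) - ln(y).
So the two sides agree for all real values of x and y for which both sides are defined.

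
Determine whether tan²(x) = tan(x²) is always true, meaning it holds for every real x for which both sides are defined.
Claim: tan²(x) = tan(x²).
Test a specific point where both sides are defined: x = -π/6.
LHS = tan²(x) ≈ 0.3333
RHS = tan(x²) ≈ 0.2812
Since 0.3333 ≠ 0.2812, the equation fails at this point, so it cannot hold for every real x for which both sides are defined.
tan²(x) means (tan x)², squaring the output; tan(x²) squares the input. These are different functions.

Conclusion: No, this is NOT an identity.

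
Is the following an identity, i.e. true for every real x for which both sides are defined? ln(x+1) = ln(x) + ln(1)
No, this is NOT an identity.

Claim: ln(x+1) = ln(x) + ln(1).
Test a specific point where both sides are defined: x = 2.
LHS = ln(x+1) ≈ 1.0986
RHS = ln(x) + ln(1) ≈ 0.6931
Since 1.0986 ≠ 0.6931, the equation fails at this point, so it cannot hold for every real x for which both sides are defined.
ln(1) = 0, so the right side is just ln(x), which differs from ln(x+1).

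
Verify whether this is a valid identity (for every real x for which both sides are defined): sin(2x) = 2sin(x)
Claim: sin(2x) = 2sin(x).
Test a specific point where both sides are defined: x = π/3.
LHS = sin(2x) ≈ 0.8660
RHS = 2sin(x) ≈ 1.7321
Since 0.8660 ≠ 1.7321, the equation fails at this point, so it cannot hold for every real x for which both sides are defined.
The correct double-angle formula is sin(2x) = 2sin(x)cos(x).

Conclusion: No, this is NOT an identity.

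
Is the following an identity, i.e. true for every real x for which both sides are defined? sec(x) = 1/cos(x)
Yes, this is an identity.

Claim: sec(x) = 1/cos(x).
Reasoning: sec(x) is by definition the reciprocal of cos(x), wherever cos(x) ≠ 0.
So the two sides agree for every real x for which both sides are defined.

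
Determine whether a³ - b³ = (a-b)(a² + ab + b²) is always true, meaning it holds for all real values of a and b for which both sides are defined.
Claim: a³ - b³ = (a-b)(a² + ab + b²).
Reasoning: Expand the right side: (a-b)(a² + ab + b²) = a³ + a²b + ab² - a²b - ab² - b³ = a³ - b³ (the middle terms cancel in pairs).
So the two sides agree for all real values of a and b for which both sides are defined.

Conclusion: Yes, this is an identity.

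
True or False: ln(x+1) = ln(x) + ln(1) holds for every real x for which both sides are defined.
Claim: ln(x+1) = ln(x) + ln(1).
Test a specific point where both sides are defined: x = 3.
LHS = ln(x+1) ≈ 1.3863
RHS = ln(x) + ln(1) ≈ 1.0986
Since 1.3863 ≠ 1.0986, the equation fails at this point, so it cannot hold for every real x for which both sides are defined.
ln(1) = 0, so the right side is just ln(x), which differs from ln(x+1).

Conclusion: False.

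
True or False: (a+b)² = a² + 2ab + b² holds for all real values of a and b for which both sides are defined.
True.

Claim: (a+b)² = a² + 2ab + b².
Reasoning: Expand: (a+b)² = (a+b)(a+b) = a·a + a·b + b·a + b·b = a² + 2ab + b².
So the two sides agree for all real values of a and b for which both sides are defined.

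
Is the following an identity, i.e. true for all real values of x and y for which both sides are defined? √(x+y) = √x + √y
Claim: √(x+y) = √x + √y.
Test a specific point where both sides are defined: x = 2, y = 5.
LHS = √(x+y) ≈ 2.6458
RHS = √x + √y ≈ 3.6503
Since 2.6458 ≠ 3.6503, the equation fails at this point, so it cannot hold for all real values of x and y for which both sides are defined.
Squaring the right side gives x + 2√(xy) + y, not x + y.

Conclusion: No, this is NOT an identity.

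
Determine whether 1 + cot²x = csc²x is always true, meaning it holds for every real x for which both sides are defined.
Claim: 1 + cot²x = csc²x.
Reasoning: Start from sin²x + cos²x = 1 and divide every term by sin²x (allowed wherever cot x and csc x are defined): 1 + cot²x = 1/sin²x = csc²x.
So the two sides agree for every real x for which both sides are defined.

Conclusion: Yes, this is an identity.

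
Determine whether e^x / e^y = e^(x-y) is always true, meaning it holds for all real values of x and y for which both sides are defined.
Claim: e^x / e^y = e^(x-y).
Reasoning: 1/e^y = e^(-y), so e^x / e^y = e^x · e^(-y) = e^(x + (-y)) = e^(x-y) by the product rule for exponents.
So the two sides agree for all real values of x and y for which both sides are defined.

Conclusion: Yes, this is an identity.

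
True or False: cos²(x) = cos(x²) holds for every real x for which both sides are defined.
False.

Claim: cos²(x) = cos(x²).
Test a specific point where both sides are defined: x = π.
LHS = cos²(x) ≈ 1.0000
RHS = cos(x²) ≈ -0.9027
Since 1.0000 ≠ -0.9027, the equation fails at this point, so it cannot hold for every real x for which both sides are defined.
cos²(x) means (cos x)², squaring the output; cos(x²) squares the input. These are different functions.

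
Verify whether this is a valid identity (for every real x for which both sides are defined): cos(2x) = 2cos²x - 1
Claim: cos(2x) = 2cos²x - 1.
Reasoning: cos(2x) = cos²x - sin²x. Replace sin²x by 1 - cos²x: cos²x - (1 - cos²x) = 2cos²x - 1.
So the two sides agree for every real x for which both sides are defined.

Conclusion: Yes, this is an identity.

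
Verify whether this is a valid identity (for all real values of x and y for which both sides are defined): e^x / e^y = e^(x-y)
Claim: e^x / e^y = e^(x-y).
Reasoning: 1/e^y = e^(-y), so e^x / e^y = e^x · e^(-y) = e^(x + (-y)) = e^(x-y) by the product rule for exponents.
So the two sides agree for all real values of x and y for which both sides are defined.

Conclusion: Yes, this is an identity.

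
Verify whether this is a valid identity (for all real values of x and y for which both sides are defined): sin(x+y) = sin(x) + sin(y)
No, this is NOT an identity.

Claim: sin(x+y) = sin(x) + sin(y).
Test a specific point where both sides are defined: x = -π/4, y = -π/6.
LHS = sin(x+y) ≈ -0.9659
RHS = sin(x) + sin(y) ≈ -1.2071
Since -0.9659 ≠ -1.2071, the equation fails at this point, so it cannot hold for all real values of x and y for which both sides are defined.
The correct expansion is sin(x+y) = sin(x)cos(y) + cos(x)sin(y); sine is not additive.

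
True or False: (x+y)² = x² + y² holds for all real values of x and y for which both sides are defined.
Claim: (x+y)² = x² + y².
Test a specific point where both sides are defined: x = 3/2, y = 5.
LHS = (x+y)² ≈ 42.2500
RHS = x² + y² ≈ 27.2500
Since 42.2500 ≠ 27.2500, the equation fails at this point, so it cannot hold for all real values of x and y for which both sides are defined.
The correct expansion is (x+y)² = x² + 2xy + y²; the cross term 2xy is missing.

Conclusion: False.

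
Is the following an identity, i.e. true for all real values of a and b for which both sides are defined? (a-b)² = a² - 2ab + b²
Claim: (a-b)² = a² - 2ab + b².
Reasoning: Expand: (a-b)² = (a-b)(a-b) = a·a - a·b - b·a + b·b = a² - 2ab + b².
So the two sides agree for all real values of a and b for which both sides are defined.

Conclusion: Yes, this is an identity.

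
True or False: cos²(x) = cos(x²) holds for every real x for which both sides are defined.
Claim: cos²(x) = cos(x²).
Test a specific point where both sides are defined: x = π/4.
LHS = cos²(x) ≈ 0.5000
RHS = cos(x²) ≈ 0.8157
Since 0.5000 ≠ 0.8157, the equation fails at this point, so it cannot hold for every real x for which both sides are defined.
cos²(x) means (cos x)², squaring the output; cos(x²) squares the input. These are different functions.

Conclusion: False.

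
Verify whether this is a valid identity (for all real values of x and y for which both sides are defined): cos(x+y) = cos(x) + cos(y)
No, this is NOT an identity.

Claim: cos(x+y) = cos(x) + cos(y).
Test a specific point where both sides are defined: x = -π/2, y = π/2.
LHS = cos(x+y) ≈ 1.0000
RHS = cos(x) + cos(y) ≈ 0.0000
Since 1.0000 ≠ 0.0000, the equation fails at this point, so it cannot hold for all real values of x and y for which both sides are defined.
The correct expansion is cos(x+y) = cos(x)cos(y) - sin(x)sin(y); cosine is not additive.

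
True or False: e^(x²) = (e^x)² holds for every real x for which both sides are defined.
Claim: e^(x²) = (e^x)².
Test a specific point where both sides are defined: x = -3.
LHS = e^(x²) ≈ 8103.0839
RHS = (e^x)² ≈ 0.0025
Since 8103.0839 ≠ 0.0025, the equation fails at this point, so it cannot hold for every real x for which both sides are defined.
(e^x)² = e^(2x), and 2x ≠ x² in general.

Conclusion: False.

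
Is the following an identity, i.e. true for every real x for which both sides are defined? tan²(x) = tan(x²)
No, this is NOT an identity.

Claim: tan²(x) = tan(x²).
Test a specific point where both sides are defined: x = -π/4.
LHS = tan²(x) ≈ 1.0000
RHS = tan(x²) ≈ 0.7092
Since 1.0000 ≠ 0.7092, the equation fails at this point, so it cannot hold for every real x for which both sides are defined.
tan²(x) means (tan x)², squaring the output; tan(x²) squares the input. These are different functions.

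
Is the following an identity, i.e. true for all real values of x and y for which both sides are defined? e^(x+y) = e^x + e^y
Claim: e^(x+y) = e^x + e^y.
Test a specific point where both sides are defined: x = 5, y = 3/2.
LHS = e^(x+y) ≈ 665.1416
RHS = e^x + e^y ≈ 152.8948
Since 665.1416 ≠ 152.8948, the equation fails at this point, so it cannot hold for all real values of x and y for which both sides are defined.
The correct rule is e^(x+y) = e^x · e^y (a product, not a sum).

Conclusion: No, this is NOT an identity.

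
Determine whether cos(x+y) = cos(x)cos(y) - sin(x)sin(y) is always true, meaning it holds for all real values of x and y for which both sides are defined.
Claim: cos(x+y) = cos(x)cos(y) - sin(x)sin(y).
Reasoning: By Euler's formula e^(i(x+y)) = e^(ix)·e^(iy) = (cos x + i·sin x)(cos y + i·sin y). The real part of the left side is cos(x+y); the real part of the product is cos(x)cos(y) - sin(x)sin(y) (since i·i = -1).
So the two sides agree for all real values of x and y for which both sides are defined.

Conclusion: Yes, this is an identity.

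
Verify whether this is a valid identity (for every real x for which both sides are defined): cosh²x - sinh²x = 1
Claim: cosh²x - sinh²x = 1.
Reasoning: With cosh(x) = (e^x + e^-x)/2 and sinh(x) = (e^x - e^-x)/2: cosh²x = (e^(2x) + 2 + e^(-2x))/4 and sinh²x = (e^(2x) - 2 + e^(-2x))/4. Subtracting leaves 4/4 = 1.
So the two sides agree for every real x for which both sides are defined.

Conclusion: Yes, this is an identity.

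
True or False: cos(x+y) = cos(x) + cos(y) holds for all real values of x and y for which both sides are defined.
Claim: cos(x+y) = cos(x) + cos(y).
Test a specific point where both sides are defined: x = 2π/3, y = π/3.
LHS = cos(x+y) ≈ -1.0000
RHS = cos(x) + cos(y) ≈ 0.0000
Since -1.0000 ≠ 0.0000, the equation fails at this point, so it cannot hold for all real values of x and y for which both sides are defined.
The correct expansion is cos(x+y) = cos(x)cos(y) - sin(x)sin(y); cosine is not additive.

Conclusion: False.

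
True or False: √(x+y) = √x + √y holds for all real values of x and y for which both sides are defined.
False.

Claim: √(x+y) = √x + √y.
Test a specific point where both sides are defined: x = 4, y = 5.
LHS = √(x+y) ≈ 3.0000
RHS = √x + √y ≈ 4.2361
Since 3.0000 ≠ 4.2361, the equation fails at this point, so it cannot hold for all real values of x and y for which both sides are defined.
Squaring the right side gives x + 2√(xy) + y, not x + y.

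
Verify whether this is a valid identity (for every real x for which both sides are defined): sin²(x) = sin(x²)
Claim: sin²(x) = sin(x²).
Test a specific point where both sides are defined: x = π/3.
LHS = sin²(x) ≈ 0.7500
RHS = sin(x²) ≈ 0.8897
Since 0.7500 ≠ 0.8897, the equation fails at this point, so it cannot hold for every real x for which both sides are defined.
sin²(x) means (sin x)², squaring the output; sin(x²) squares the input. These are different functions.

Conclusion: No, this is NOT an identity.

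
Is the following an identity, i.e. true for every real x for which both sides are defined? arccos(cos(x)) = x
No, this is NOT an identity.

Claim: arccos(cos(x)) = x.
Test a specific point where both sides are defined: x = -π/4.
LHS = arccos(cos(x)) ≈ 0.7854
RHS = x ≈ -0.7854
Since 0.7854 ≠ -0.7854, the equation fails at this point, so it cannot hold for every real x for which both sides are defined.
arccos only returns values in [0, π], so arccos(cos(x)) = x holds only for x in that interval, not for all real x.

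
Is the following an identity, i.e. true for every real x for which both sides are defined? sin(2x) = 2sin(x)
No, this is NOT an identity.

Claim: sin(2x) = 2sin(x).
Test a specific point where both sides are defined: x = π/2.
LHS = sin(2x) ≈ 0.0000
RHS = 2sin(x) ≈ 2.0000
Since 0.0000 ≠ 2.0000, the equation fails at this point, so it cannot hold for every real x for which both sides are defined.
The correct double-angle formula is sin(2x) = 2sin(x)cos(x).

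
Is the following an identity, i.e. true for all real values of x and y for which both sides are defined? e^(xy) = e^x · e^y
Claim: e^(xy) = e^x · e^y.
Test a specific point where both sides are defined: x = -3, y = 5.
LHS = e^(xy) ≈ 0.0000
RHS = e^x · e^y ≈ 7.3891
Since 0.0000 ≠ 7.3891, the equation fails at this point, so it cannot hold for all real values of x and y for which both sides are defined.
e^x · e^y = e^(x+y), not e^(xy).

Conclusion: No, this is NOT an identity.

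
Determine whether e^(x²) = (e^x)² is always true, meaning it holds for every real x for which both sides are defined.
Claim: e^(x²) = (e^x)².
Test a specific point where both sides are defined: x = -2.
LHS = e^(x²) ≈ 54.5982
RHS = (e^x)² ≈ 0.0183
Since 54.5982 ≠ 0.0183, the equation fails at this point, so it cannot hold for every real x for which both sides are defined.
(e^x)² = e^(2x), and 2x ≠ x² in general.

Conclusion: No, this is NOT an identity.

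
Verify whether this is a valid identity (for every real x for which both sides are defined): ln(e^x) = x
Yes, this is an identity.

Claim: ln(e^x) = x.
Reasoning: ln is the inverse of the exponential: ln(e^x) asks for the exponent p with e^p = e^x, and since e^p is one-to-one that exponent is p = x.
So the two sides agree for every real x for which both sides are defined.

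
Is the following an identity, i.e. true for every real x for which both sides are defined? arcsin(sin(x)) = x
Claim: arcsin(sin(x)) = x.
Test a specific point where both sides are defined: x = π.
LHS = arcsin(sin(x)) ≈ 0.0000
RHS = x ≈ 3.1416
Since 0.0000 ≠ 3.1416, the equation fails at this point, so it cannot hold for every real x for which both sides are defined.
arcsin only returns values in [-π/2, π/2], so arcsin(sin(x)) = x holds only for x in that interval, not for all real x.

Conclusion: No, this is NOT an identity.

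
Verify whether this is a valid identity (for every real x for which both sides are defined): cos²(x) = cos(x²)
Claim: cos²(x) = cos(x²).
Test a specific point where both sides are defined: x = π/4.
LHS = cos²(x) ≈ 0.5000
RHS = cos(x²) ≈ 0.8157
Since 0.5000 ≠ 0.8157, the equation fails at this point, so it cannot hold for every real x for which both sides are defined.
cos²(x) means (cos x)², squaring the output; cos(x²) squares the input. These are different functions.

Conclusion: No, this is NOT an identity.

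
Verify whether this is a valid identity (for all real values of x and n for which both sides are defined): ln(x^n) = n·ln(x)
Claim: ln(x^n) = n·ln(x).
Reasoning: The right side requires x > 0. For x > 0, x^n = (e^(ln x))^n = e^(n·ln x), so taking ln of both sides gives ln(x^n) = n·ln(x).
So the two sides agree for all real values of x and n for which both sides are defined.

Conclusion: Yes, this is an identity.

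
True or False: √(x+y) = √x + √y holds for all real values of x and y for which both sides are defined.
Claim: √(x+y) = √x + √y.
Test a specific point where both sides are defined: x = 2, y = 3/2.
LHS = √(x+y) ≈ 1.8708
RHS = √x + √y ≈ 2.6390
Since 1.8708 ≠ 2.6390, the equation fails at this point, so it cannot hold for all real values of x and y for which both sides are defined.
Squaring the right side gives x + 2√(xy) + y, not x + y.

Conclusion: False.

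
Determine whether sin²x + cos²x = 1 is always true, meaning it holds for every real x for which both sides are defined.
Claim: sin²x + cos²x = 1.
Reasoning: The point (cos x, sin x) lies on the unit circle X² + Y² = 1, so cos²x + sin²x = 1 for every real x.
So the two sides agree for every real x for which both sides are defined.

Conclusion: Yes, this is an identity.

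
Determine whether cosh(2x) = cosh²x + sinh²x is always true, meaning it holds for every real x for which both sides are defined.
Yes, this is an identity.

Claim: cosh(2x) = cosh²x + sinh²x.
Reasoning: cosh²x = (e^(2x) + 2 + e^(-2x))/4 and sinh²x = (e^(2x) - 2 + e^(-2x))/4. Adding gives (2e^(2x) + 2e^(-2x))/4 = (e^(2x) + e^(-2x))/2 = cosh(2x).
So the two sides agree for every real x for which both sides are defined.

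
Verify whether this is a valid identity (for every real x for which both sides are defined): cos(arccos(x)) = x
Claim: cos(arccos(x)) = x.
Reasoning: For -1 ≤ x ≤ 1 (where arccos is defined), arccos(x) is by definition an angle whose cosine equals x. Taking the cosine of that angle returns x. (Note the other order, arccos(cos x) = x, is NOT an identity.)
So the two sides agree for every real x for which both sides are defined.

Conclusion: Yes, this is an identity.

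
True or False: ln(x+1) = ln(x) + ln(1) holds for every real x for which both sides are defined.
False.

Claim: ln(x+1) = ln(x) + ln(1).
Test a specific point where both sides are defined: x = 2.
LHS = ln(x+1) ≈ 1.0986
RHS = ln(x) + ln(1) ≈ 0.6931
Since 1.0986 ≠ 0.6931, the equation fails at this point, so it cannot hold for every real x for which both sides are defined.
ln(1) = 0, so the right side is just ln(x), which differs from ln(x+1).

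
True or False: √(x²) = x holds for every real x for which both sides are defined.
Claim: √(x²) = x.
Test a specific point where both sides are defined: x = -3.
LHS = √(x²) ≈ 3.0000
RHS = x ≈ -3.0000
Since 3.0000 ≠ -3.0000, the equation fails at this point, so it cannot hold for every real x for which both sides are defined.
√(x²) = |x|, which differs from x whenever x < 0 (both sides are defined for every real x).

Conclusion: False.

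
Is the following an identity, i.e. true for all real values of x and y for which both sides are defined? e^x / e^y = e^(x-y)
Claim: e^x / e^y = e^(x-y).
Reasoning: 1/e^y = e^(-y), so e^x / e^y = e^x · e^(-y) = e^(x + (-y)) = e^(x-y) by the product rule for exponents.
So the two sides agree for all real values of x and y for which both sides are defined.

Conclusion: Yes, this is an identity.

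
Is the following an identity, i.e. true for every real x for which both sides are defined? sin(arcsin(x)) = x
Claim: sin(arcsin(x)) = x.
Reasoning: For -1 ≤ x ≤ 1 (where arcsin is defined), arcsin(x) is by definition an angle whose sine equals x. Taking the sine of that angle returns x. (Note the other order, arcsin(sin x) = x, is NOT an identity.)
So the two sides agree for every real x for which both sides are defined.

Conclusion: Yes, this is an identity.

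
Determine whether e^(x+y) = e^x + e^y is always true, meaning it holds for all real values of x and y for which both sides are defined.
No, this is NOT an identity.

Claim: e^(x+y) = e^x + e^y.
Test a specific point where both sides are defined: x = 1/2, y = 3.
LHS = e^(x+y) ≈ 33.1155
RHS = e^x + e^y ≈ 21.7343
Since 33.1155 ≠ 21.7343, the equation fails at this point, so it cannot hold for all real values of x and y for which both sides are defined.
The correct rule is e^(x+y) = e^x · e^y (a product, not a sum).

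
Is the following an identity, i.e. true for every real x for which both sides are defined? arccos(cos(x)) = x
Claim: arccos(cos(x)) = x.
Test a specific point where both sides are defined: x = -π/4.
LHS = arccos(cos(x)) ≈ 0.7854
RHS = x ≈ -0.7854
Since 0.7854 ≠ -0.7854, the equation fails at this point, so it cannot hold for every real x for which both sides are defined.
arccos only returns values in [0, π], so arccos(cos(x)) = x holds only for x in that interval, not for all real x.

Conclusion: No, this is NOT an identity.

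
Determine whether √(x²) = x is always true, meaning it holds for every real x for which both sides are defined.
No, this is NOT an identity.

Claim: √(x²) = x.
Test a specific point where both sides are defined: x = -3.
LHS = √(x²) ≈ 3.0000
RHS = x ≈ -3.0000
Since 3.0000 ≠ -3.0000, the equation fails at this point, so it cannot hold for every real x for which both sides are defined.
√(x²) = |x|, which differs from x whenever x < 0 (both sides are defined for every real x).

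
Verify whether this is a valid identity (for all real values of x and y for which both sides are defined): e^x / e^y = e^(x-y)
Yes, this is an identity.

Claim: e^x / e^y = e^(x-y).
Reasoning: 1/e^y = e^(-y), so e^x / e^y = e^x · e^(-y) = e^(x + (-y)) = e^(x-y) by the product rule for exponents.
So the two sides agree for all real values of x and y for which both sides are defined.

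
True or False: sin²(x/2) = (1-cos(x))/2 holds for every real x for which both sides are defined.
Claim: sin²(x/2) = (1-cos(x))/2.
Reasoning: Use cos(2θ) = 1 - 2sin²θ with θ = x/2: cos(x) = 1 - 2sin²(x/2). Solving for sin²(x/2) gives (1 - cos(x))/2.
So the two sides agree for every real x for which both sides are defined.

Conclusion: True.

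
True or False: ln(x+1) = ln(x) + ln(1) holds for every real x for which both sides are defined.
Claim: ln(x+1) = ln(x) + ln(1).
Test a specific point where both sides are defined: x = 1/2.
LHS = ln(x+1) ≈ 0.4055
RHS = ln(x) + ln(1) ≈ -0.6931
Since 0.4055 ≠ -0.6931, the equation fails at this point, so it cannot hold for every real x for which both sides are defined.
ln(1) = 0, so the right side is just ln(x), which differs from ln(x+1).

Conclusion: False.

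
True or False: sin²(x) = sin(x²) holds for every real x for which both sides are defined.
Claim: sin²(x) = sin(x²).
Test a specific point where both sides are defined: x = π/2.
LHS = sin²(x) ≈ 1.0000
RHS = sin(x²) ≈ 0.6243
Since 1.0000 ≠ 0.6243, the equation fails at this point, so it cannot hold for every real x for which both sides are defined.
sin²(x) means (sin x)², squaring the output; sin(x²) squares the input. These are different functions.

Conclusion: False.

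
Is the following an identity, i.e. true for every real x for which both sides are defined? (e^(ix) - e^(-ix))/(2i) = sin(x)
Yes, this is an identity.

Claim: (e^(ix) - e^(-ix))/(2i) = sin(x).
Reasoning: By Euler's formula e^(ix) = cos(x) + i·sin(x) and e^(-ix) = cos(x) - i·sin(x). Subtracting cancels the cosine terms: e^(ix) - e^(-ix) = 2i·sin(x); divide by 2i.
So the two sides agree for every real x for which both sides are defined.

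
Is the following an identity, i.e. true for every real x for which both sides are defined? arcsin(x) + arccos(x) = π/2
Claim: arcsin(x) + arccos(x) = π/2.
Reasoning: Both sides are defined for -1 ≤ x ≤ 1. Let θ = arcsin(x), so sin θ = x and θ ∈ [-π/2, π/2]. Then cos(π/2 - θ) = sin θ = x and π/2 - θ ∈ [0, π], which is exactly the range of arccos, so arccos(x) = π/2 - θ. Adding: arcsin(x) + arccos(x) = θ + (π/2 - θ) = π/2.
So the two sides agree for every real x for which both sides are defined.

Conclusion: Yes, this is an identity.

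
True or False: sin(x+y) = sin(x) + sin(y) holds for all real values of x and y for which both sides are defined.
False.

Claim: sin(x+y) = sin(x) + sin(y).
Test a specific point where both sides are defined: x = -π/2, y = 2π/3.
LHS = sin(x+y) ≈ 0.5000
RHS = sin(x) + sin(y) ≈ -0.1340
Since 0.5000 ≠ -0.1340, the equation fails at this point, so it cannot hold for all real values of x and y for which both sides are defined.
The correct expansion is sin(x+y) = sin(x)cos(y) + cos(x)sin(y); sine is not additive.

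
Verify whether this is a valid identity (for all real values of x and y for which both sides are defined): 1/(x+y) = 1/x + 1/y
Claim: 1/(x+y) = 1/x + 1/y.
Test a specific point where both sides are defined: x = 3/2, y = 4.
LHS = 1/(x+y) ≈ 0.1818
RHS = 1/x + 1/y ≈ 0.9167
Since 0.1818 ≠ 0.9167, the equation fails at this point, so it cannot hold for all real values of x and y for which both sides are defined.
1/x + 1/y = (x+y)/(xy), which is not 1/(x+y).

Conclusion: No, this is NOT an identity.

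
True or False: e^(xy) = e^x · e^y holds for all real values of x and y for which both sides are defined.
False.

Claim: e^(xy) = e^x · e^y.
Test a specific point where both sides are defined: x = 3/2, y = 1/2.
LHS = e^(xy) ≈ 2.1170
RHS = e^x · e^y ≈ 7.3891
Since 2.1170 ≠ 7.3891, the equation fails at this point, so it cannot hold for all real values of x and y for which both sides are defined.
e^x · e^y = e^(x+y), not e^(xy).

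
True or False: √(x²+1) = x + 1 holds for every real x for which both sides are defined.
False.

Claim: √(x²+1) = x + 1.
Test a specific point where both sides are defined: x = -3.
LHS = √(x²+1) ≈ 3.1623
RHS = x + 1 ≈ -2.0000
Since 3.1623 ≠ -2.0000, the equation fails at this point, so it cannot hold for every real x for which both sides are defined.
(x+1)² = x² + 2x + 1 ≠ x² + 1 unless x = 0.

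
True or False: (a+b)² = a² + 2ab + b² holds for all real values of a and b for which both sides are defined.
Claim: (a+b)² = a² + 2ab + b².
Reasoning: Expand: (a+b)² = (a+b)(a+b) = a·a + a·b + b·a + b·b = a² + 2ab + b².
So the two sides agree for all real values of a and b for which both sides are defined.

Conclusion: True.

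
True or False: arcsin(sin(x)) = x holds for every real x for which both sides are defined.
False.

Claim: arcsin(sin(x)) = x.
Test a specific point where both sides are defined: x = 2π/3.
LHS = arcsin(sin(x)) ≈ 1.0472
RHS = x ≈ 2.0944
Since 1.0472 ≠ 2.0944, the equation fails at this point, so it cannot hold for every real x for which both sides are defined.
arcsin only returns values in [-π/2, π/2], so arcsin(sin(x)) = x holds only for x in that interval, not for all real x.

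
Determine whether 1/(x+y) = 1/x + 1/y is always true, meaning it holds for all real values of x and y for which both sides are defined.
Claim: 1/(x+y) = 1/x + 1/y.
Test a specific point where both sides are defined: x = -3, y = 5.
LHS = 1/(x+y) ≈ 0.5000
RHS = 1/x + 1/y ≈ -0.1333
Since 0.5000 ≠ -0.1333, the equation fails at this point, so it cannot hold for all real values of x and y for which both sides are defined.
1/x + 1/y = (x+y)/(xy), which is not 1/(x+y).

Conclusion: No, this is NOT an identity.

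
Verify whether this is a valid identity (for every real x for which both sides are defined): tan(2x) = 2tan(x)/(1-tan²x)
Yes, this is an identity.

Claim: tan(2x) = 2tan(x)/(1-tan²x).
Reasoning: tan(2x) = sin(2x)/cos(2x) = 2sin(x)cos(x) / (cos²x - sin²x). Divide numerator and denominator by cos²x: 2tan(x) / (1 - tan²x).
So the two sides agree for every real x for which both sides are defined.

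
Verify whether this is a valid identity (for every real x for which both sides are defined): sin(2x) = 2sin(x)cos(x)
Yes, this is an identity.

Claim: sin(2x) = 2sin(x)cos(x).
Reasoning: Put y = x in the addition formula sin(x+y) = sin(x)cos(y) + cos(x)sin(y): sin(2x) = sin(x)cos(x) + cos(x)sin(x) = 2sin(x)cos(x).
So the two sides agree for every real x for which both sides are defined.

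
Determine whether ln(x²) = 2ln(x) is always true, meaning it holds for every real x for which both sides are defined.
Yes, this is an identity.

Claim: ln(x²) = 2ln(x).
Reasoning: The right side requires x > 0. For x > 0, x² = (e^(ln x))² = e^(2ln x), so ln(x²) = 2ln(x). (For x < 0 the right side is undefined, so those values are outside the claim.)
So the two sides agree for every real x for which both sides are defined.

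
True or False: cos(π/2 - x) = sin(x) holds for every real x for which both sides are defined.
True.

Claim: cos(π/2 - x) = sin(x).
Reasoning: Use cos(u - v) = cos(u)cos(v) + sin(u)sin(v) with u = π/2, v = x: cos(π/2)cos(x) + sin(π/2)sin(x) = 0·cos(x) + 1·sin(x) = sin(x).
So the two sides agree for every real x for which both sides are defined.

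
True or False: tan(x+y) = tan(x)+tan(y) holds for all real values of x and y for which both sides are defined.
Claim: tan(x+y) = tan(x)+tan(y).
Test a specific point where both sides are defined: x = -π/3, y = 2π/3.
LHS = tan(x+y) ≈ 1.7321
RHS = tan(x)+tan(y) ≈ -3.4641
Since 1.7321 ≠ -3.4641, the equation fails at this point, so it cannot hold for all real values of x and y for which both sides are defined.
The correct formula is tan(x+y) = (tan(x) + tan(y))/(1 - tan(x)tan(y)).

Conclusion: False.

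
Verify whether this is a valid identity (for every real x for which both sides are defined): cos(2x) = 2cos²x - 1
Yes, this is an identity.

Claim: cos(2x) = 2cos²x - 1.
Reasoning: cos(2x) = cos²x - sin²x. Replace sin²x by 1 - cos²x: cos²x - (1 - cos²x) = 2cos²x - 1.
So the two sides agree for every real x for which both sides are defined.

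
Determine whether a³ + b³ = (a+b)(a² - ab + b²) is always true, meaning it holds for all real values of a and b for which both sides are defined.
Yes, this is an identity.

Claim: a³ + b³ = (a+b)(a² - ab + b²).
Reasoning: Expand the right side: (a+b)(a² - ab + b²) = a³ - a²b + ab² + a²b - ab² + b³ = a³ + b³ (the middle terms cancel in pairs).
So the two sides agree for all real values of a and b for which both sides are defined.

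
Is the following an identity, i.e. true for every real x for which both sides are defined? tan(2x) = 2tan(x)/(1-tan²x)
Yes, this is an identity.

Claim: tan(2x) = 2tan(x)/(1-tan²x).
Reasoning: tan(2x) = sin(2x)/cos(2x) = 2sin(x)cos(x) / (cos²x - sin²x). Divide numerator and denominator by cos²x: 2tan(x) / (1 - tan²x).
So the two sides agree for every real x for which both sides are defined.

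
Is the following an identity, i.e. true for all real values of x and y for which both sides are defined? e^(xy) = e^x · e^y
No, this is NOT an identity.

Claim: e^(xy) = e^x · e^y.
Test a specific point where both sides are defined: x = 1/2, y = 5.
LHS = e^(xy) ≈ 12.1825
RHS = e^x · e^y ≈ 244.6919
Since 12.1825 ≠ 244.6919, the equation fails at this point, so it cannot hold for all real values of x and y for which both sides are defined.
e^x · e^y = e^(x+y), not e^(xy).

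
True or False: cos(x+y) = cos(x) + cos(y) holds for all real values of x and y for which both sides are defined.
Claim: cos(x+y) = cos(x) + cos(y).
Test a specific point where both sides are defined: x = π/4, y = π/3.
LHS = cos(x+y) ≈ -0.2588
RHS = cos(x) + cos(y) ≈ 1.2071
Since -0.2588 ≠ 1.2071, the equation fails at this point, so it cannot hold for all real values of x and y for which both sides are defined.
The correct expansion is cos(x+y) = cos(x)cos(y) - sin(x)sin(y); cosine is not additive.

Conclusion: False.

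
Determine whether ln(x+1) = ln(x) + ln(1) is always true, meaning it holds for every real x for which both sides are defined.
No, this is NOT an identity.

Claim: ln(x+1) = ln(x) + ln(1).
Test a specific point where both sides are defined: x = 5.
LHS = ln(x+1) ≈ 1.7918
RHS = ln(x) + ln(1) ≈ 1.6094
Since 1.7918 ≠ 1.6094, the equation fails at this point, so it cannot hold for every real x for which both sides are defined.
ln(1) = 0, so the right side is just ln(x), which differs from ln(x+1).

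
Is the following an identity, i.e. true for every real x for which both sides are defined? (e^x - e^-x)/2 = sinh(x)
Yes, this is an identity.

Claim: (e^x - e^-x)/2 = sinh(x).
Reasoning: This is exactly the definition of the hyperbolic sine: sinh(x) := (e^x - e^-x)/2.
So the two sides agree for every real x for which both sides are defined.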